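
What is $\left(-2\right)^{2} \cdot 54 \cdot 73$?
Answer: $15768$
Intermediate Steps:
$\left(-2\right)^{2} \cdot 54 \cdot 73 = 4 \cdot 54 \cdot 73 = 216 \cdot 73 = 15768$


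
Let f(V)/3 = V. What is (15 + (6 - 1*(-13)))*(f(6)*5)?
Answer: 3060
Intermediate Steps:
f(V) = 3*V
(15 + (6 - 1*(-13)))*(f(6)*5) = (15 + (6 - 1*(-13)))*((3*6)*5) = (15 + (6 + 13))*(18*5) = (15 + 19)*90 = 34*90 = 3060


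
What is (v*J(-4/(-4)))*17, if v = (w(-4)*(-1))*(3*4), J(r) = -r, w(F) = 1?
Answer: 204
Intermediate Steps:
v = -12 (v = (1*(-1))*(3*4) = -1*12 = -12)
(v*J(-4/(-4)))*17 = -(-12)*(-4/(-4))*17 = -(-12)*(-4*(-¼))*17 = -(-12)*17 = -12*(-1)*17 = 12*17 = 204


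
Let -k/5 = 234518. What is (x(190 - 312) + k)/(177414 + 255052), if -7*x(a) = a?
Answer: -4104004/1513631 ≈ -2.7114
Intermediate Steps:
x(a) = -a/7
k = -1172590 (k = -5*234518 = -1172590)
(x(190 - 312) + k)/(177414 + 255052) = (-(190 - 312)/7 - 1172590)/(177414 + 255052) = (-⅐*(-122) - 1172590)/432466 = (122/7 - 1172590)*(1/432466) = -8208008/7*1/432466 = -4104004/1513631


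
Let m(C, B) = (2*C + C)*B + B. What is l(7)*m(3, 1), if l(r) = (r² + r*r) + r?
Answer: 1050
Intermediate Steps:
m(C, B) = B + 3*B*C (m(C, B) = (3*C)*B + B = 3*B*C + B = B + 3*B*C)
l(r) = r + 2*r² (l(r) = (r² + r²) + r = 2*r² + r = r + 2*r²)
l(7)*m(3, 1) = (7*(1 + 2*7))*(1*(1 + 3*3)) = (7*(1 + 14))*(1*(1 + 9)) = (7*15)*(1*10) = 105*10 = 1050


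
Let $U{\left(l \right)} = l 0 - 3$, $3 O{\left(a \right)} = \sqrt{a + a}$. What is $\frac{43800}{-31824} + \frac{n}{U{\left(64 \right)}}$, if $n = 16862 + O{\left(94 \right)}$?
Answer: $- \frac{2484943}{442} - \frac{2 \sqrt{47}}{9} \approx -5623.6$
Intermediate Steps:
$O{\left(a \right)} = \frac{\sqrt{2} \sqrt{a}}{3}$ ($O{\left(a \right)} = \frac{\sqrt{a + a}}{3} = \frac{\sqrt{2 a}}{3} = \frac{\sqrt{2} \sqrt{a}}{3}$)
$n = 16862 + \frac{2 \sqrt{47}}{3}$ ($n = 16862 + \frac{\sqrt{2} \sqrt{94}}{3} = 16862 + \frac{2 \sqrt{47}}{3} \approx 16867.0$)
$U{\left(l \right)} = -3$ ($U{\left(l \right)} = 0 - 3 = -3$)
$\frac{43800}{-31824} + \frac{n}{U{\left(64 \right)}} = \frac{43800}{-31824} + \frac{16862 + \frac{2 \sqrt{47}}{3}}{-3} = 43800 \left(- \frac{1}{31824}\right) + \left(16862 + \frac{2 \sqrt{47}}{3}\right) \left(- \frac{1}{3}\right) = - \frac{1825}{1326} - \left(\frac{16862}{3} + \frac{2 \sqrt{47}}{9}\right) = - \frac{2484943}{442} - \frac{2 \sqrt{47}}{9}$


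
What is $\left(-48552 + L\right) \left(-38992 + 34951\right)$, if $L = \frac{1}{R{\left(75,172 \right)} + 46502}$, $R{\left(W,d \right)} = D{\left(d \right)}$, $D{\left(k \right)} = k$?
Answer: $\frac{1017486105103}{5186} \approx 1.962 \cdot 10^{8}$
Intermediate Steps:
$R{\left(W,d \right)} = d$
$L = \frac{1}{46674}$ ($L = \frac{1}{172 + 46502} = \frac{1}{46674} \approx 2.1425 \cdot 10^{-5}$)
$\left(-48552 + L\right) \left(-38992 + 34951\right) = \left(-48552 + \frac{1}{46674}\right) \left(-38992 + 34951\right) = \left(- \frac{2266116047}{46674}\right) \left(-4041\right) = \frac{1017486105103}{5186}$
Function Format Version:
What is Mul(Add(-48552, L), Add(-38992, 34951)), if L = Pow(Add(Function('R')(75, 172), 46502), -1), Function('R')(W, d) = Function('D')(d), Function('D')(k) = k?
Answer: Rational(1017486105103, 5186) ≈ 1.9620e+8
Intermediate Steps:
Function('R')(W, d) = d
L = Rational(1, 46674) (L = Pow(Add(172, 46502), -1) = Pow(46674, -1) = Rational(1, 46674) ≈ 2.1425e-5)
Mul(Add(-48552, L), Add(-38992, 34951)) = Mul(Add(-48552, Rational(1, 46674)), Add(-38992, 34951)) = Mul(Rational(-2266116047, 46674), -4041) = Rational(1017486105103, 5186)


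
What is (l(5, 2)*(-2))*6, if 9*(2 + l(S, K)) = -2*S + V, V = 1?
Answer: 36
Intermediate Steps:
l(S, K) = -17/9 - 2*S/9 (l(S, K) = -2 + (-2*S + 1)/9 = -2 + (1 - 2*S)/9 = -2 + (⅑ - 2*S/9) = -17/9 - 2*S/9)
(l(5, 2)*(-2))*6 = ((-17/9 - 2/9*5)*(-2))*6 = ((-17/9 - 10/9)*(-2))*6 = -3*(-2)*6 = 6*6 = 36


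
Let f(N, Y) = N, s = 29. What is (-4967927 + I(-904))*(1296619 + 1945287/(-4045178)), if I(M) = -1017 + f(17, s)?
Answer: -26062284016682578665/4045178 ≈ -6.4428e+12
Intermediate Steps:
I(M) = -1000 (I(M) = -1017 + 17 = -1000)
(-4967927 + I(-904))*(1296619 + 1945287/(-4045178)) = (-4967927 - 1000)*(1296619 + 1945287/(-4045178)) = -4968927*(1296619 + 1945287*(-1/4045178)) = -4968927*(1296619 - 1945287/4045178) = -4968927*5245052707895/4045178 = -26062284016682578665/4045178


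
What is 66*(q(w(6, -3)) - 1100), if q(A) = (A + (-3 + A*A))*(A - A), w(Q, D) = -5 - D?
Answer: -72600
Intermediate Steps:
q(A) = 0 (q(A) = (A + (-3 + A²))*0 = (-3 + A + A²)*0 = 0)
66*(q(w(6, -3)) - 1100) = 66*(0 - 1100) = 66*(-1100) = -72600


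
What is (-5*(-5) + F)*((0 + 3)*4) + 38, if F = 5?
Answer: 398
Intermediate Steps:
(-5*(-5) + F)*((0 + 3)*4) + 38 = (-5*(-5) + 5)*((0 + 3)*4) + 38 = (25 + 5)*(3*4) + 38 = 30*12 + 38 = 360 + 38 = 398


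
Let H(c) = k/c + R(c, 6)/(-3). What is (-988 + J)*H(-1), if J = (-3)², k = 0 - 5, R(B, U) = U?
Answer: -2937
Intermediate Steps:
k = -5
H(c) = -2 - 5/c (H(c) = -5/c + 6/(-3) = -5/c + 6*(-⅓) = -5/c - 2 = -2 - 5/c)
J = 9
(-988 + J)*H(-1) = (-988 + 9)*(-2 - 5/(-1)) = -979*(-2 - 5*(-1)) = -979*(-2 + 5) = -979*3 = -2937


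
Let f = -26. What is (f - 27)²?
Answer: 2809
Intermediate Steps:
(f - 27)² = (-26 - 27)² = (-53)² = 2809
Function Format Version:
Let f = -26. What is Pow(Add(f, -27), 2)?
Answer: 2809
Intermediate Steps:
Pow(Add(f, -27), 2) = Pow(Add(-26, -27), 2) = Pow(-53, 2) = 2809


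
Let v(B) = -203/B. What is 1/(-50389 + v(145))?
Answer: -5/251952 ≈ -1.9845e-5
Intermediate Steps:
1/(-50389 + v(145)) = 1/(-50389 - 203/145) = 1/(-50389 - 203*1/145) = 1/(-50389 - 7/5) = 1/(-251952/5) = -5/251952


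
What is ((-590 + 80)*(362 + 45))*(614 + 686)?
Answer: -269841000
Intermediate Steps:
((-590 + 80)*(362 + 45))*(614 + 686) = -510*407*1300 = -207570*1300 = -269841000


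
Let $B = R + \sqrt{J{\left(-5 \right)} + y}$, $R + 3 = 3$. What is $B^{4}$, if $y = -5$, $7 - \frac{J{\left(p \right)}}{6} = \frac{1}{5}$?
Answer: $\frac{32041}{25} \approx 1281.6$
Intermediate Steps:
$J{\left(p \right)} = \frac{204}{5}$ ($J{\left(p \right)} = 42 - \frac{6}{5} = \frac{204}{5}$)
$R = 0$ ($R = -3 + 3 = 0$)
$B = \frac{\sqrt{895}}{5}$ ($B = 0 + \sqrt{\frac{204}{5} - 5} = 0 + \sqrt{\frac{179}{5}} = 0 + \frac{\sqrt{895}}{5} = \frac{\sqrt{895}}{5} \approx 5.9833$)
$B^{4} = \left(\frac{\sqrt{895}}{5}\right)^{4} = \frac{32041}{25}$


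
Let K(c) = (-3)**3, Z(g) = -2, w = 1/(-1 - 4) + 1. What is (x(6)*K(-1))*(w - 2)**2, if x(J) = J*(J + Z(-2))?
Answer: -23328/25 ≈ -933.12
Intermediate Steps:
w = 4/5 (w = 1/(-5) + 1 = -1/5 + 1 = 4/5 ≈ 0.80000)
x(J) = J*(-2 + J) (x(J) = J*(J - 2) = J*(-2 + J))
K(c) = -27
(x(6)*K(-1))*(w - 2)**2 = ((6*(-2 + 6))*(-27))*(4/5 - 2)**2 = ((6*4)*(-27))*(-6/5)**2 = (24*(-27))*(36/25) = -648*36/25 = -23328/25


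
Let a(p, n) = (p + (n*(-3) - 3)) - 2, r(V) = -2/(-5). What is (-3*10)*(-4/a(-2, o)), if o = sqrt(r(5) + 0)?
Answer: -4200/227 + 360*sqrt(10)/227 ≈ -13.487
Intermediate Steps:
r(V) = 2/5 (r(V) = -2*(-1/5) = 2/5)
o = sqrt(10)/5 (o = sqrt(2/5 + 0) = sqrt(2/5) = sqrt(10)/5 ≈ 0.63246)
a(p, n) = -5 + p - 3*n (a(p, n) = (p + (-3*n - 3)) - 2 = (p + (-3 - 3*n)) - 2 = (-3 + p - 3*n) - 2 = -5 + p - 3*n)
(-3*10)*(-4/a(-2, o)) = (-3*10)*(-4/(-5 - 2 - 3*sqrt(10)/5)) = -(-120)/(-5 - 2 - 3*sqrt(10)/5) = -(-120)/(-7 - 3*sqrt(10)/5) = 120/(-7 - 3*sqrt(10)/5)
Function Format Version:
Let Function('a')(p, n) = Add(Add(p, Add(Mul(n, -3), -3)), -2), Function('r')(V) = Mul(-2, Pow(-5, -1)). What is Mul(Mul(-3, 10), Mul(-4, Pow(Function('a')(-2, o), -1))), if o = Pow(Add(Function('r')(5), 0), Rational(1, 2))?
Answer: Add(Rational(-4200, 227), Mul(Rational(360, 227), Pow(10, Rational(1, 2)))) ≈ -13.487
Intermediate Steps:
Function('r')(V) = Rational(2, 5) (Function('r')(V) = Mul(-2, Rational(-1, 5)) = Rational(2, 5))
o = Mul(Rational(1, 5), Pow(10, Rational(1, 2))) (o = Pow(Add(Rational(2, 5), 0), Rational(1, 2)) = Pow(Rational(2, 5), Rational(1, 2)) = Mul(Rational(1, 5), Pow(10, Rational(1, 2))) ≈ 0.63246)
Function('a')(p, n) = Add(-5, p, Mul(-3, n)) (Function('a')(p, n) = Add(Add(p, Add(Mul(-3, n), -3)), -2) = Add(Add(p, Add(-3, Mul(-3, n))), -2) = Add(Add(-3, p, Mul(-3, n)), -2) = Add(-5, p, Mul(-3, n)))
Mul(Mul(-3, 10), Mul(-4, Pow(Function('a')(-2, o), -1))) = Mul(Mul(-3, 10), Mul(-4, Pow(Add(-5, -2, Mul(-3, Mul(Rational(1, 5), Pow(10, Rational(1, 2))))), -1))) = Mul(-30, Mul(-4, Pow(Add(-5, -2, Mul(Rational(-3, 5), Pow(10, Rational(1, 2)))), -1))) = Mul(-30, Mul(-4, Pow(Add(-7, Mul(Rational(-3, 5), Pow(10, Rational(1, 2)))), -1))) = Mul(120, Pow(Add(-7, Mul(Rational(-3, 5), Pow(10, Rational(1, 2)))), -1))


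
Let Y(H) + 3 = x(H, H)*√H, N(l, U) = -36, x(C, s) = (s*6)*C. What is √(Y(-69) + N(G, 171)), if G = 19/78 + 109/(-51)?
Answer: √(-39 + 28566*I*√69) ≈ 344.42 + 344.48*I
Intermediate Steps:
x(C, s) = 6*C*s (x(C, s) = (6*s)*C = 6*C*s)
G = -837/442 (G = 19*(1/78) + 109*(-1/51) = 19/78 - 109/51 = -837/442 ≈ -1.8937)
Y(H) = -3 + 6*H^(5/2) (Y(H) = -3 + (6*H*H)*√H = -3 + (6*H²)*√H = -3 + 6*H^(5/2))
√(Y(-69) + N(G, 171)) = √((-3 + 6*(-69)^(5/2)) - 36) = √((-3 + 6*(4761*I*√69)) - 36) = √((-3 + 28566*I*√69) - 36) = √(-39 + 28566*I*√69)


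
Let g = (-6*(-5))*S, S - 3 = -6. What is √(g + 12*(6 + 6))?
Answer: 3*√6 ≈ 7.3485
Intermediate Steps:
S = -3 (S = 3 - 6 = -3)
g = -90 (g = -6*(-5)*(-3) = 30*(-3) = -90)
√(g + 12*(6 + 6)) = √(-90 + 12*(6 + 6)) = √(-90 + 12*12) = √(-90 + 144) = √54 = 3*√6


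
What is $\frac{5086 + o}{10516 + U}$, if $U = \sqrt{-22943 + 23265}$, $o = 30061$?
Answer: $\frac{184802926}{55292967} - \frac{35147 \sqrt{322}}{110585934} \approx 3.3365$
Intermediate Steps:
$U = \sqrt{322} \approx 17.944$
$\frac{5086 + o}{10516 + U} = \frac{5086 + 30061}{10516 + \sqrt{322}} = \frac{35147}{10516 + \sqrt{322}}$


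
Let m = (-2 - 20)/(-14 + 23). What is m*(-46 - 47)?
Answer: 682/3 ≈ 227.33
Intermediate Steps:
m = -22/9 ≈ -2.4444
m*(-46 - 47) = -22*(-46 - 47)/9 = -22/9*(-93) = 682/3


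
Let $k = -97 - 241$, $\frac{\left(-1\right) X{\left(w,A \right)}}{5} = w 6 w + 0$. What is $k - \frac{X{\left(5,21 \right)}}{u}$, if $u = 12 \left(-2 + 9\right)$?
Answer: $- \frac{4607}{14} \approx -329.07$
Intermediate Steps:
$X{\left(w,A \right)} = - 30 w^{2}$ ($X{\left(w,A \right)} = - 5 \left(w 6 w + 0\right) = - 5 \left(6 w w + 0\right) = - 5 \left(6 w^{2} + 0\right) = - 5 \cdot 6 w^{2} = - 30 w^{2}$)
$u = 84$ ($u = 12 \cdot 7 = 84$)
$k = -338$ ($k = -97 - 241 = -338$)
$k - \frac{X{\left(5,21 \right)}}{u} = -338 - \frac{\left(-30\right) 5^{2}}{84} = -338 - \left(-30\right) 25 \cdot \frac{1}{84} = -338 - \left(-750\right) \frac{1}{84} = -338 - - \frac{125}{14} = -338 + \frac{125}{14} = - \frac{4607}{14}$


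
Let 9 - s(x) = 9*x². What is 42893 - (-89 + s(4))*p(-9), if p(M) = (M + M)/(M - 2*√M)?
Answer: 561641/13 - 2688*I/13 ≈ 43203.0 - 206.77*I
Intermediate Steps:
s(x) = 9 - 9*x²
p(M) = 2*M/(M - 2*√M) (p(M) = (2*M)/(M - 2*√M) = 2*M/(M - 2*√M))
42893 - (-89 + s(4))*p(-9) = 42893 - (-89 + (9 - 9*4²))*2*(-9)/(-9 - 6*I) = 42893 - (-89 + (9 - 9*16))*2*(-9)/(-9 - 6*I) = 42893 - (-89 + (9 - 144))*2*(-9)/(-9 - 6*I) = 42893 - (-89 - 135)*2*(-9)*((-9 + 6*I)/117) = 42893 - (-224)*(18/13 - 12*I/13) = 42893 - (-4032/13 + 2688*I/13) = 42893 + (4032/13 - 2688*I/13) = 561641/13 - 2688*I/13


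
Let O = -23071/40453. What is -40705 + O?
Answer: -1646662436/40453 ≈ -40706.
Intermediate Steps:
O = -23071/40453 (O = -23071*1/40453 = -23071/40453 ≈ -0.57032)
-40705 + O = -40705 - 23071/40453 = -1646662436/40453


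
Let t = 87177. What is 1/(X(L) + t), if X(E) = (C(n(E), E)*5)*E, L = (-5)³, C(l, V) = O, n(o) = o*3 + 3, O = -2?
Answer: 1/88427 ≈ 1.1309e-5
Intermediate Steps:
n(o) = 3 + 3*o (n(o) = 3*o + 3 = 3 + 3*o)
C(l, V) = -2
L = -125
X(E) = -10*E (X(E) = (-2*5)*E = -10*E)
1/(X(L) + t) = 1/(-10*(-125) + 87177) = 1/(1250 + 87177) = 1/88427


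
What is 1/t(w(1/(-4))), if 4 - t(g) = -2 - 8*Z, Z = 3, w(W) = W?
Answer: 1/30 ≈ 0.033333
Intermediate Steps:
t(g) = 30 (t(g) = 4 - (-2 - 8*3) = 4 - (-2 - 24) = 4 - 1*(-26) = 4 + 26 = 30)
1/t(w(1/(-4))) = 1/30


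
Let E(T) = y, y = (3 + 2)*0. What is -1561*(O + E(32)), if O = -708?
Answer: 1105188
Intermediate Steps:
y = 0 (y = 5*0 = 0)
E(T) = 0
-1561*(O + E(32)) = -1561*(-708 + 0) = -1561*(-708) = 1105188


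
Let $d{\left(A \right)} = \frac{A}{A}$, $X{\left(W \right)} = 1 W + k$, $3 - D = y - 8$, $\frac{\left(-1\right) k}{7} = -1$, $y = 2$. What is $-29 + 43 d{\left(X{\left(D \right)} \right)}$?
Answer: $14$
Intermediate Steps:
$k = 7$ ($k = \left(-7\right) \left(-1\right) = 7$)
$D = 9$ ($D = 3 - \left(2 - 8\right) = 3 - -6 = 3 + 6 = 9$)
$X{\left(W \right)} = 7 + W$ ($X{\left(W \right)} = 1 W + 7 = W + 7 = 7 + W$)
$d{\left(A \right)} = 1$
$-29 + 43 d{\left(X{\left(D \right)} \right)} = -29 + 43 \cdot 1 = -29 + 43 = 14$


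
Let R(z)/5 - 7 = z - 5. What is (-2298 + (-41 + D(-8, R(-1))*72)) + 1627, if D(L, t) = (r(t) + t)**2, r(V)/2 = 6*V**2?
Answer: 6697088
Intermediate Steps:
r(V) = 12*V**2 (r(V) = 2*(6*V**2) = 12*V**2)
R(z) = 10 + 5*z (R(z) = 35 + 5*(z - 5) = 35 + 5*(-5 + z) = 35 + (-25 + 5*z) = 10 + 5*z)
D(L, t) = (t + 12*t**2)**2 (D(L, t) = (12*t**2 + t)**2 = (t + 12*t**2)**2)
(-2298 + (-41 + D(-8, R(-1))*72)) + 1627 = (-2298 + (-41 + ((10 + 5*(-1))**2*(1 + 12*(10 + 5*(-1)))**2)*72)) + 1627 = (-2298 + (-41 + ((10 - 5)**2*(1 + 12*(10 - 5))**2)*72)) + 1627 = (-2298 + (-41 + (5**2*(1 + 12*5)**2)*72)) + 1627 = (-2298 + (-41 + (25*(1 + 60)**2)*72)) + 1627 = (-2298 + (-41 + (25*61**2)*72)) + 1627 = (-2298 + (-41 + (25*3721)*72)) + 1627 = (-2298 + (-41 + 93025*72)) + 1627 = (-2298 + (-41 + 6697800)) + 1627 = (-2298 + 6697759) + 1627 = 6695461 + 1627 = 6697088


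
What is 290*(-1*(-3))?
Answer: 870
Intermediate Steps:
290*(-1*(-3)) = 290*3 = 870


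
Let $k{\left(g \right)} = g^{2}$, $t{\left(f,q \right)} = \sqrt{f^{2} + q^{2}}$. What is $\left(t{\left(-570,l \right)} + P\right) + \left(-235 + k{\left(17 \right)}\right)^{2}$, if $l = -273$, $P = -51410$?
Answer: $-48494 + 3 \sqrt{44381} \approx -47862.0$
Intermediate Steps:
$\left(t{\left(-570,l \right)} + P\right) + \left(-235 + k{\left(17 \right)}\right)^{2} = \left(\sqrt{\left(-570\right)^{2} + \left(-273\right)^{2}} - 51410\right) + \left(-235 + 17^{2}\right)^{2} = \left(\sqrt{324900 + 74529} - 51410\right) + \left(-235 + 289\right)^{2} = \left(\sqrt{399429} - 51410\right) + 54^{2} = \left(3 \sqrt{44381} - 51410\right) + 2916 = \left(-51410 + 3 \sqrt{44381}\right) + 2916 = -48494 + 3 \sqrt{44381}$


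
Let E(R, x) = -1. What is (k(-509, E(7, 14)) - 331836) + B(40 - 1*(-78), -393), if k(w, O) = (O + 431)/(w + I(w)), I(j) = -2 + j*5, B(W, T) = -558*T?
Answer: -171964391/1528 ≈ -1.1254e+5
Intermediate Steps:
I(j) = -2 + 5*j
k(w, O) = (431 + O)/(-2 + 6*w) (k(w, O) = (O + 431)/(w + (-2 + 5*w)) = (431 + O)/(-2 + 6*w))
(k(-509, E(7, 14)) - 331836) + B(40 - 1*(-78), -393) = ((431 - 1)/(2*(-1 + 3*(-509))) - 331836) - 558*(-393) = ((½)*430/(-1 - 1527) - 331836) + 219294 = ((½)*430/(-1528) - 331836) + 219294 = ((½)*(-1/1528)*430 - 331836) + 219294 = (-215/1528 - 331836) + 219294 = -507045623/1528 + 219294 = -171964391/1528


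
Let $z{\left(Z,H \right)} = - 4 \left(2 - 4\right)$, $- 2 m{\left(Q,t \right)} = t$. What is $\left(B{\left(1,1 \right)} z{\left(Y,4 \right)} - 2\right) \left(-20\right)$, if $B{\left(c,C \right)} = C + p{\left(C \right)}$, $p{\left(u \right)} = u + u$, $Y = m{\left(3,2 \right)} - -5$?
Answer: $-440$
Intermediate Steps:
$m{\left(Q,t \right)} = - \frac{t}{2}$
$Y = 4$ ($Y = \left(- \frac{1}{2}\right) 2 - -5 = -1 + 5 = 4$)
$p{\left(u \right)} = 2 u$
$B{\left(c,C \right)} = 3 C$ ($B{\left(c,C \right)} = C + 2 C = 3 C$)
$z{\left(Z,H \right)} = 8$ ($z{\left(Z,H \right)} = \left(-4\right) \left(-2\right) = 8$)
$\left(B{\left(1,1 \right)} z{\left(Y,4 \right)} - 2\right) \left(-20\right) = \left(3 \cdot 1 \cdot 8 - 2\right) \left(-20\right) = \left(3 \cdot 8 - 2\right) \left(-20\right) = \left(24 - 2\right) \left(-20\right) = 22 \left(-20\right) = -440$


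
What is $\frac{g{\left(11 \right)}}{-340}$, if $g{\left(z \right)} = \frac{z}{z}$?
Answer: $- \frac{1}{340} \approx -0.0029412$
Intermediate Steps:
$g{\left(z \right)} = 1$
$\frac{g{\left(11 \right)}}{-340} = 1 \frac{1}{-340} = 1 \left(- \frac{1}{340}\right) = - \frac{1}{340}$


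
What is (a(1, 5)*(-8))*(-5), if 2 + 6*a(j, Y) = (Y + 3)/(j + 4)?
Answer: -8/3 ≈ -2.6667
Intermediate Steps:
a(j, Y) = -⅓ + (3 + Y)/(6*(4 + j)) (a(j, Y) = -⅓ + ((Y + 3)/(j + 4))/6 = -⅓ + ((3 + Y)/(4 + j))/6 = -⅓ + (3 + Y)/(6*(4 + j)))
(a(1, 5)*(-8))*(-5) = (((-5 + 5 - 2*1)/(6*(4 + 1)))*(-8))*(-5) = (((⅙)*(-5 + 5 - 2)/5)*(-8))*(-5) = (((⅙)*(⅕)*(-2))*(-8))*(-5) = -1/15*(-8)*(-5) = (8/15)*(-5) = -8/3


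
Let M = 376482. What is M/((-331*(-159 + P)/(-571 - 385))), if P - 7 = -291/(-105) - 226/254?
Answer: -399957535110/55217089 ≈ -7243.4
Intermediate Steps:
P = 39479/4445 (P = 7 + (-291/(-105) - 226/254) = 7 + (-291*(-1/105) - 226*1/254) = 7 + (97/35 - 113/127) = 7 + 8364/4445 = 39479/4445 ≈ 8.8817)
M/((-331*(-159 + P)/(-571 - 385))) = 376482/((-331*(-159 + 39479/4445)/(-571 - 385))) = 376482/((-(-220868356)/(4445*(-956)))) = 376482/((-(-220868356)*(-1)/(4445*956))) = 376482/((-331*166819/1062355)) = 376482/(-55217089/1062355) = 376482*(-1062355/55217089) = -399957535110/55217089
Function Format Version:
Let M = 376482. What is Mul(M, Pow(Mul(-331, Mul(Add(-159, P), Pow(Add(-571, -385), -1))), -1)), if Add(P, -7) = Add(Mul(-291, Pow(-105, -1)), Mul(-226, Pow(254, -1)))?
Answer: Rational(-399957535110, 55217089) ≈ -7243.4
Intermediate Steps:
P = Rational(39479, 4445) (P = Add(7, Add(Mul(-291, Pow(-105, -1)), Mul(-226, Pow(254, -1)))) = Add(7, Add(Mul(-291, Rational(-1, 105)), Mul(-226, Rational(1, 254)))) = Add(7, Add(Rational(97, 35), Rational(-113, 127))) = Add(7, Rational(8364, 4445)) = Rational(39479, 4445) ≈ 8.8817)
Mul(M, Pow(Mul(-331, Mul(Add(-159, P), Pow(Add(-571, -385), -1))), -1)) = Mul(376482, Pow(Mul(-331, Mul(Add(-159, Rational(39479, 4445)), Pow(Add(-571, -385), -1))), -1)) = Mul(376482, Pow(Mul(-331, Mul(Rational(-667276, 4445), Pow(-956, -1))), -1)) = Mul(376482, Pow(Mul(-331, Mul(Rational(-667276, 4445), Rational(-1, 956))), -1)) = Mul(376482, Pow(Mul(-331, Rational(166819, 1062355)), -1)) = Mul(376482, Pow(Rational(-55217089, 1062355), -1)) = Mul(376482, Rational(-1062355, 55217089)) = Rational(-399957535110, 55217089)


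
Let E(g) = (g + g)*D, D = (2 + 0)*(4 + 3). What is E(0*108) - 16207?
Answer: -16207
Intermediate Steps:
D = 14 (D = 2*7 = 14)
E(g) = 28*g (E(g) = (g + g)*14 = (2*g)*14 = 28*g)
E(0*108) - 16207 = 28*(0*108) - 16207 = 28*0 - 16207 = 0 - 16207 = -16207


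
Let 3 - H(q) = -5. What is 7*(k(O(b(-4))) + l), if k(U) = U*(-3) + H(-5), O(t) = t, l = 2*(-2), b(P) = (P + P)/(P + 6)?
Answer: 112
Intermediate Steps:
H(q) = 8 (H(q) = 3 - 1*(-5) = 3 + 5 = 8)
b(P) = 2*P/(6 + P) (b(P) = (2*P)/(6 + P) = 2*P/(6 + P))
l = -4
k(U) = 8 - 3*U (k(U) = U*(-3) + 8 = -3*U + 8 = 8 - 3*U)
7*(k(O(b(-4))) + l) = 7*((8 - 6*(-4)/(6 - 4)) - 4) = 7*((8 - 6*(-4)/2) - 4) = 7*((8 - 3*(-4)) - 4) = 7*((8 + 12) - 4) = 7*(20 - 4) = 7*16 = 112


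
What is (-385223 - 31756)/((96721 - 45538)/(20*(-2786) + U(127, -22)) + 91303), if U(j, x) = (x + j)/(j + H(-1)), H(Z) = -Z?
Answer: -2973917161845/651171466241 ≈ -4.5670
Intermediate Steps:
U(j, x) = (j + x)/(1 + j) (U(j, x) = (x + j)/(j - 1*(-1)) = (j + x)/(j + 1) = (j + x)/(1 + j))
(-385223 - 31756)/((96721 - 45538)/(20*(-2786) + U(127, -22)) + 91303) = (-385223 - 31756)/((96721 - 45538)/(20*(-2786) + (127 - 22)/(1 + 127)) + 91303) = -416979/(51183/(-55720 + 105/128) + 91303) = -416979/(51183/(-7132055/128) + 91303) = -416979/(51183*(-128/7132055) + 91303) = -416979/(-6551424/7132055 + 91303) = -416979/651171466241/7132055 = -416979*7132055/651171466241 = -2973917161845/651171466241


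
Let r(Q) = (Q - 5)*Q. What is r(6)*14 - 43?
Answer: 41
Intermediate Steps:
r(Q) = Q*(-5 + Q) (r(Q) = (-5 + Q)*Q = Q*(-5 + Q))
r(6)*14 - 43 = (6*(-5 + 6))*14 - 43 = (6*1)*14 - 43 = 6*14 - 43 = 84 - 43 = 41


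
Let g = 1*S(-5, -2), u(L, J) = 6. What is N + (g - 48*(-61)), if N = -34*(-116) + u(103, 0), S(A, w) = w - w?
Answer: 6878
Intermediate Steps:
S(A, w) = 0
g = 0 (g = 1*0 = 0)
N = 3950 (N = -34*(-116) + 6 = 3944 + 6 = 3950)
N + (g - 48*(-61)) = 3950 + (0 - 48*(-61)) = 3950 + (0 + 2928) = 3950 + 2928 = 6878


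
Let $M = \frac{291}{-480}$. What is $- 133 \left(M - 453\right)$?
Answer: $\frac{9652741}{160} \approx 60330.0$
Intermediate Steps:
$M = - \frac{97}{160}$ ($M = 291 \left(- \frac{1}{480}\right) = - \frac{97}{160} \approx -0.60625$)
$- 133 \left(M - 453\right) = - 133 \left(- \frac{97}{160} - 453\right) = \left(-133\right) \left(- \frac{72577}{160}\right) = \frac{9652741}{160}$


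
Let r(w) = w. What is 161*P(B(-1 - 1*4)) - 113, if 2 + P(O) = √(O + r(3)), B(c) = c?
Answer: -435 + 161*I*√2 ≈ -435.0 + 227.69*I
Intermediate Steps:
P(O) = -2 + √(3 + O) (P(O) = -2 + √(O + 3) = -2 + √(3 + O))
161*P(B(-1 - 1*4)) - 113 = 161*(-2 + √(3 + (-1 - 1*4))) - 113 = 161*(-2 + √(3 + (-1 - 4))) - 113 = 161*(-2 + √(3 - 5)) - 113 = 161*(-2 + √(-2)) - 113 = 161*(-2 + I*√2) - 113 = (-322 + 161*I*√2) - 113 = -435 + 161*I*√2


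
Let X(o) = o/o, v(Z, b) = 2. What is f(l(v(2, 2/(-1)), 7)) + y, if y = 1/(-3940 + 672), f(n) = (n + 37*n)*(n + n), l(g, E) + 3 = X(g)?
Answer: 993471/3268 ≈ 304.00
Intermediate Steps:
X(o) = 1
l(g, E) = -2 (l(g, E) = -3 + 1 = -2)
f(n) = 76*n**2 (f(n) = (38*n)*(2*n) = 76*n**2)
y = -1/3268 (y = 1/(-3268) = -1/3268 ≈ -0.00030600)
f(l(v(2, 2/(-1)), 7)) + y = 76*(-2)**2 - 1/3268 = 76*4 - 1/3268 = 304 - 1/3268 = 993471/3268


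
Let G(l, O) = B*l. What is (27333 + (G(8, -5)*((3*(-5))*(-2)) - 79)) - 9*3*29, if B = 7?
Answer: 28151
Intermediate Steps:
G(l, O) = 7*l
(27333 + (G(8, -5)*((3*(-5))*(-2)) - 79)) - 9*3*29 = (27333 + ((7*8)*((3*(-5))*(-2)) - 79)) - 9*3*29 = (27333 + (56*(-15*(-2)) - 79)) - 27*29 = (27333 + (56*30 - 79)) - 783 = (27333 + (1680 - 79)) - 783 = (27333 + 1601) - 783 = 28934 - 783 = 28151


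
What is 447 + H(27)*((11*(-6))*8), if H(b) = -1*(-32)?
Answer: -16449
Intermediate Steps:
H(b) = 32
447 + H(27)*((11*(-6))*8) = 447 + 32*((11*(-6))*8) = 447 + 32*(-66*8) = 447 + 32*(-528) = 447 - 16896 = -16449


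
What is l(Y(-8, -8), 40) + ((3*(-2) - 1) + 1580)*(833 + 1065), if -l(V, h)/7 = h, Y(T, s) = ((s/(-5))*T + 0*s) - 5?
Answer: 2985274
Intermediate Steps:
Y(T, s) = -5 - T*s/5 (Y(T, s) = ((s*(-1/5))*T + 0) - 5 = ((-s/5)*T + 0) - 5 = (-T*s/5 + 0) - 5 = -T*s/5 - 5 = -5 - T*s/5)
l(V, h) = -7*h
l(Y(-8, -8), 40) + ((3*(-2) - 1) + 1580)*(833 + 1065) = -7*40 + ((3*(-2) - 1) + 1580)*(833 + 1065) = -280 + ((-6 - 1) + 1580)*1898 = -280 + (-7 + 1580)*1898 = -280 + 1573*1898 = -280 + 2985554 = 2985274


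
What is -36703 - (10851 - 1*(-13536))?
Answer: -61090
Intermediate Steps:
-36703 - (10851 - 1*(-13536)) = -36703 - (10851 + 13536) = -36703 - 1*24387 = -36703 - 24387 = -61090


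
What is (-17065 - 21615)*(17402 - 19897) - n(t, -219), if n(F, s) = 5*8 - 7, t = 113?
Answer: 96506567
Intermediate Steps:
n(F, s) = 33 (n(F, s) = 40 - 7 = 33)
(-17065 - 21615)*(17402 - 19897) - n(t, -219) = (-17065 - 21615)*(17402 - 19897) - 1*33 = -38680*(-2495) - 33 = 96506600 - 33 = 96506567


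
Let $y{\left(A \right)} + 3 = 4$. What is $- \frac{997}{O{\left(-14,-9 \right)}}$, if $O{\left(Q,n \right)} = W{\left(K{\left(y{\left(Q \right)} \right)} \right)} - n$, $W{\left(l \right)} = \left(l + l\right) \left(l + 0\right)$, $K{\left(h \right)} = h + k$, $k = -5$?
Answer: $- \frac{997}{41} \approx -24.317$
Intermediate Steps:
$y{\left(A \right)} = 1$ ($y{\left(A \right)} = -3 + 4 = 1$)
$K{\left(h \right)} = -5 + h$ ($K{\left(h \right)} = h - 5 = -5 + h$)
$W{\left(l \right)} = 2 l^{2}$ ($W{\left(l \right)} = 2 l l = 2 l^{2}$)
$O{\left(Q,n \right)} = 32 - n$ ($O{\left(Q,n \right)} = 2 \left(-5 + 1\right)^{2} - n = 2 \left(-4\right)^{2} - n = 2 \cdot 16 - n = 32 - n$)
$- \frac{997}{O{\left(-14,-9 \right)}} = - \frac{997}{32 - -9} = - \frac{997}{32 + 9} = - \frac{997}{41}$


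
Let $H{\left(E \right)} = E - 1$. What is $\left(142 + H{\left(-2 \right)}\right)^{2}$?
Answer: $19321$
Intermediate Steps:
$H{\left(E \right)} = -1 + E$
$\left(142 + H{\left(-2 \right)}\right)^{2} = \left(142 - 3\right)^{2} = 139^{2} = 19321$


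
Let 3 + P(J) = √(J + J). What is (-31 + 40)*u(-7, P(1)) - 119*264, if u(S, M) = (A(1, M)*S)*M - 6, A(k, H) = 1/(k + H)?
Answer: -31596 - 63*√2/2 ≈ -31641.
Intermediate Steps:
A(k, H) = 1/(H + k)
P(J) = -3 + √2*√J (P(J) = -3 + √(J + J) = -3 + √(2*J) = -3 + √2*√J)
u(S, M) = -6 + M*S/(1 + M) (u(S, M) = (S/(M + 1))*M - 6 = (S/(1 + M))*M - 6 = M*S/(1 + M) - 6 = -6 + M*S/(1 + M))
(-31 + 40)*u(-7, P(1)) - 119*264 = (-31 + 40)*((-6 - 6*(-3 + √2*√1) + (-3 + √2*√1)*(-7))/(1 + (-3 + √2*√1))) - 119*264 = 9*((-6 - 6*(-3 + √2*1) + (-3 + √2*1)*(-7))/(1 + (-3 + √2*1))) - 1*31416 = 9*((-6 - 6*(-3 + √2) + (-3 + √2)*(-7))/(1 + (-3 + √2))) - 31416 = 9*((-6 + (18 - 6*√2) + (21 - 7*√2))/(-2 + √2)) - 31416 = 9*((33 - 13*√2)/(-2 + √2)) - 31416 = 9*(33 - 13*√2)/(-2 + √2) - 31416 = -31416 + 9*(33 - 13*√2)/(-2 + √2)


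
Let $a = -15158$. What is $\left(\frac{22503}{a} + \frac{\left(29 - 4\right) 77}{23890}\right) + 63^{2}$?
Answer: $\frac{5526016151}{1392787} \approx 3967.6$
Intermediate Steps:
$\left(\frac{22503}{a} + \frac{\left(29 - 4\right) 77}{23890}\right) + 63^{2} = \left(\frac{22503}{-15158} + \frac{\left(29 - 4\right) 77}{23890}\right) + 63^{2} = \left(22503 \left(- \frac{1}{15158}\right) + 25 \cdot 77 \cdot \frac{1}{23890}\right) + 3969 = \left(- \frac{1731}{1166} + 1925 \cdot \frac{1}{23890}\right) + 3969 = \left(- \frac{1731}{1166} + \frac{385}{4778}\right) + 3969 = - \frac{1955452}{1392787} + 3969 = \frac{5526016151}{1392787}$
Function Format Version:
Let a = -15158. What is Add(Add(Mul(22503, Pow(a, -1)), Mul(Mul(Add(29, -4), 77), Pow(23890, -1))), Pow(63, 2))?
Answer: Rational(5526016151, 1392787) ≈ 3967.6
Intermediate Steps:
Add(Add(Mul(22503, Pow(a, -1)), Mul(Mul(Add(29, -4), 77), Pow(23890, -1))), Pow(63, 2)) = Add(Add(Mul(22503, Pow(-15158, -1)), Mul(Mul(Add(29, -4), 77), Pow(23890, -1))), Pow(63, 2)) = Add(Add(Mul(22503, Rational(-1, 15158)), Mul(Mul(25, 77), Rational(1, 23890))), 3969) = Add(Add(Rational(-1731, 1166), Mul(1925, Rational(1, 23890))), 3969) = Add(Add(Rational(-1731, 1166), Rational(385, 4778)), 3969) = Add(Rational(-1955452, 1392787), 3969) = Rational(5526016151, 1392787)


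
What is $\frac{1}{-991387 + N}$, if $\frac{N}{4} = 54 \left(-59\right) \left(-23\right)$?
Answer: $- \frac{1}{698275} \approx -1.4321 \cdot 10^{-6}$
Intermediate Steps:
$N = 293112$ ($N = 4 \cdot 54 \left(-59\right) \left(-23\right) = 4 \left(\left(-3186\right) \left(-23\right)\right) = 4 \cdot 73278 = 293112$)
$\frac{1}{-991387 + N} = \frac{1}{-991387 + 293112} = \frac{1}{-698275} = - \frac{1}{698275}$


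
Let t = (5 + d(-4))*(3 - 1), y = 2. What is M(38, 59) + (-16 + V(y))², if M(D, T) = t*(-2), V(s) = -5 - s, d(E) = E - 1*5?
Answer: 545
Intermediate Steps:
d(E) = -5 + E (d(E) = E - 5 = -5 + E)
t = -8 (t = (5 + (-5 - 4))*(3 - 1) = (5 - 9)*2 = -4*2 = -8)
M(D, T) = 16 (M(D, T) = -8*(-2) = 16)
M(38, 59) + (-16 + V(y))² = 16 + (-16 + (-5 - 1*2))² = 16 + (-16 + (-5 - 2))² = 16 + (-16 - 7)² = 16 + (-23)² = 16 + 529 = 545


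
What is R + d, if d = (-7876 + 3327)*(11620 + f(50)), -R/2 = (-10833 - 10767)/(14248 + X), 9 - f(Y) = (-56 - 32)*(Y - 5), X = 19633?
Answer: -2402649421841/33881 ≈ -7.0914e+7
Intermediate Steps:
f(Y) = -431 + 88*Y (f(Y) = 9 - (-56 - 32)*(Y - 5) = 9 - (-88)*(-5 + Y) = 9 - (440 - 88*Y) = 9 + (-440 + 88*Y) = -431 + 88*Y)
R = 43200/33881 (R = -2*(-10833 - 10767)/(14248 + 19633) = -(-43200)/33881 = -2*(-21600/33881) = 43200/33881 ≈ 1.2751)
d = -70914361 (d = (-7876 + 3327)*(11620 + (-431 + 88*50)) = -4549*(11620 + (-431 + 4400)) = -4549*(11620 + 3969) = -4549*15589 = -70914361)
R + d = 43200/33881 - 70914361 = -2402649421841/33881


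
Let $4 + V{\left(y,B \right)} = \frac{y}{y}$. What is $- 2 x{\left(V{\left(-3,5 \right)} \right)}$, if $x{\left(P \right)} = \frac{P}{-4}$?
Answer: $- \frac{3}{2} \approx -1.5$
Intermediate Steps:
$V{\left(y,B \right)} = -3$ ($V{\left(y,B \right)} = -4 + \frac{y}{y} = -4 + 1 = -3$)
$x{\left(P \right)} = - \frac{P}{4}$ ($x{\left(P \right)} = P \left(- \frac{1}{4}\right) = - \frac{P}{4}$)
$- 2 x{\left(V{\left(-3,5 \right)} \right)} = - 2 \left(\left(- \frac{1}{4}\right) \left(-3\right)\right) = \left(-2\right) \frac{3}{4} = - \frac{3}{2}$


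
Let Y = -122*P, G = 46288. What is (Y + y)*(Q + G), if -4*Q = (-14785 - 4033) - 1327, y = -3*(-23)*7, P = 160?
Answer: -3908238989/4 ≈ -9.7706e+8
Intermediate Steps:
y = 483 (y = 69*7 = 483)
Q = 20145/4 (Q = -((-14785 - 4033) - 1327)/4 = -(-18818 - 1327)/4 = -1/4*(-20145) = 20145/4 ≈ 5036.3)
Y = -19520 (Y = -122*160 = -19520)
(Y + y)*(Q + G) = (-19520 + 483)*(20145/4 + 46288) = -19037*205297/4 = -3908238989/4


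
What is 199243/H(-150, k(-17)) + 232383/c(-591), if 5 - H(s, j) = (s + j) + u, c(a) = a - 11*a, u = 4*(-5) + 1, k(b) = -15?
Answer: 407148839/372330 ≈ 1093.5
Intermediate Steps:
u = -19 (u = -20 + 1 = -19)
c(a) = -10*a
H(s, j) = 24 - j - s (H(s, j) = 5 - ((s + j) - 19) = 5 - ((j + s) - 19) = 5 - (-19 + j + s) = 5 + (19 - j - s) = 24 - j - s)
199243/H(-150, k(-17)) + 232383/c(-591) = 199243/(24 - 1*(-15) - 1*(-150)) + 232383/((-10*(-591))) = 199243/(24 + 15 + 150) + 232383/5910 = 199243/189 + 232383*(1/5910) = 199243*(1/189) + 77461/1970 = 199243/189 + 77461/1970 = 407148839/372330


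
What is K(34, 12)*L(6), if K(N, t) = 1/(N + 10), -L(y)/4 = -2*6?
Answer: 12/11 ≈ 1.0909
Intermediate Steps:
L(y) = 48 (L(y) = -(-8)*6 = -4*(-12) = 48)
K(N, t) = 1/(10 + N)
K(34, 12)*L(6) = 48/(10 + 34) = 48/44 = (1/44)*48 = 12/11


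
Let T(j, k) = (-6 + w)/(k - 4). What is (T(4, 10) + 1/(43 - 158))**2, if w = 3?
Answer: 13689/52900 ≈ 0.25877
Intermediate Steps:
T(j, k) = -3/(-4 + k) (T(j, k) = (-6 + 3)/(k - 4) = -3/(-4 + k))
(T(4, 10) + 1/(43 - 158))**2 = (-3/(-4 + 10) + 1/(43 - 158))**2 = (-3/6 + 1/(-115))**2 = (-3*1/6 - 1/115)**2 = (-1/2 - 1/115)**2 = (-117/230)**2 = 13689/52900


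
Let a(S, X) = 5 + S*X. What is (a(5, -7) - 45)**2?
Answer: 5625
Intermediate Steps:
(a(5, -7) - 45)**2 = ((5 + 5*(-7)) - 45)**2 = ((5 - 35) - 45)**2 = (-30 - 45)**2 = (-75)**2 = 5625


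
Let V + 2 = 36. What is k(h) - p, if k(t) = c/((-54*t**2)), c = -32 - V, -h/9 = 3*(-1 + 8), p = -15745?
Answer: 5061844316/321489 ≈ 15745.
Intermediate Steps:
V = 34 (V = -2 + 36 = 34)
h = -189 (h = -27*(-1 + 8) = -27*7 = -9*21 = -189)
c = -66 (c = -32 - 1*34 = -32 - 34 = -66)
k(t) = 11/(9*t**2) (k(t) = -66*(-1/(54*t**2)) = -(-11)/(9*t**2) = 11/(9*t**2))
k(h) - p = (11/9)/(-189)**2 - 1*(-15745) = (11/9)*(1/35721) + 15745 = 11/321489 + 15745 = 5061844316/321489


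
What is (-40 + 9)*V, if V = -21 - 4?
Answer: 775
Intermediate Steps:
V = -25
(-40 + 9)*V = (-40 + 9)*(-25) = -31*(-25) = 775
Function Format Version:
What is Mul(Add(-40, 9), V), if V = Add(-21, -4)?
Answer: 775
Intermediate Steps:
V = -25
Mul(Add(-40, 9), V) = Mul(Add(-40, 9), -25) = Mul(-31, -25) = 775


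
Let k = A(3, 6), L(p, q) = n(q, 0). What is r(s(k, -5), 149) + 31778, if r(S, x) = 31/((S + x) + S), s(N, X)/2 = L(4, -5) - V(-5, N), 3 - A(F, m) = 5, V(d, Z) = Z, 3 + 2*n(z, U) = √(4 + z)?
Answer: 724701971/22805 - 62*I/22805 ≈ 31778.0 - 0.0027187*I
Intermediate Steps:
n(z, U) = -3/2 + √(4 + z)/2
L(p, q) = -3/2 + √(4 + q)/2
A(F, m) = -2 (A(F, m) = 3 - 1*5 = 3 - 5 = -2)
k = -2
s(N, X) = -3 + I - 2*N (s(N, X) = 2*((-3/2 + √(4 - 5)/2) - N) = 2*((-3/2 + √(-1)/2) - N) = 2*((-3/2 + I/2) - N) = 2*(-3/2 + I/2 - N) = -3 + I - 2*N)
r(S, x) = 31/(x + 2*S)
r(s(k, -5), 149) + 31778 = 31/(149 + 2*(-3 + I - 2*(-2))) + 31778 = 31/(149 + 2*(-3 + I + 4)) + 31778 = 31/(149 + 2*(1 + I)) + 31778 = 31/(149 + (2 + 2*I)) + 31778 = 31/(151 + 2*I) + 31778 = 31*((151 - 2*I)/22805) + 31778 = 31*(151 - 2*I)/22805 + 31778 = 31778 + 31*(151 - 2*I)/22805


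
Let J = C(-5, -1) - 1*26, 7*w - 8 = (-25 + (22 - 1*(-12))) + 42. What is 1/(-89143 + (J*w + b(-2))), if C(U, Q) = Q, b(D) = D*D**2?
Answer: -7/625650 ≈ -1.1188e-5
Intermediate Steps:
b(D) = D**3
w = 59/7 (w = 8/7 + ((-25 + (22 - 1*(-12))) + 42)/7 = 8/7 + ((-25 + (22 + 12)) + 42)/7 = 8/7 + ((-25 + 34) + 42)/7 = 8/7 + (9 + 42)/7 = 8/7 + (1/7)*51 = 8/7 + 51/7 = 59/7 ≈ 8.4286)
J = -27 (J = -1 - 1*26 = -1 - 26 = -27)
1/(-89143 + (J*w + b(-2))) = 1/(-89143 + (-27*59/7 + (-2)**3)) = 1/(-89143 + (-1593/7 - 8)) = 1/(-89143 - 1649/7) = 1/(-625650/7) = -7/625650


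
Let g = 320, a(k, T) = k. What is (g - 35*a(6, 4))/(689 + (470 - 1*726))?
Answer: 110/433 ≈ 0.25404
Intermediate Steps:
(g - 35*a(6, 4))/(689 + (470 - 1*726)) = (320 - 35*6)/(689 + (470 - 1*726)) = (320 - 210)/(689 + (470 - 726)) = 110/(689 - 256) = 110/433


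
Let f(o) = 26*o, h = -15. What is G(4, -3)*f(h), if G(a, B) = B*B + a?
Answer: -5070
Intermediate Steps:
G(a, B) = a + B**2 (G(a, B) = B**2 + a = a + B**2)
G(4, -3)*f(h) = (4 + (-3)**2)*(26*(-15)) = (4 + 9)*(-390) = 13*(-390) = -5070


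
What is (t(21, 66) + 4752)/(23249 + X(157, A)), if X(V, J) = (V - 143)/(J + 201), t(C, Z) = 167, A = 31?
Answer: 570604/2696891 ≈ 0.21158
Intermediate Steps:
X(V, J) = (-143 + V)/(201 + J)
(t(21, 66) + 4752)/(23249 + X(157, A)) = (167 + 4752)/(23249 + (-143 + 157)/(201 + 31)) = 4919/(23249 + 14/232) = 4919/(23249 + (1/232)*14) = 4919/(23249 + 7/116) = 4919/(2696891/116) = 4919*(116/2696891) = 570604/2696891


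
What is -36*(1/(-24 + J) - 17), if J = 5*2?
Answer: 4302/7 ≈ 614.57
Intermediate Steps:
J = 10
-36*(1/(-24 + J) - 17) = -36*(1/(-24 + 10) - 17) = -36*(1/(-14) - 17) = -36*(-1/14 - 17) = -36*(-239/14) = 4302/7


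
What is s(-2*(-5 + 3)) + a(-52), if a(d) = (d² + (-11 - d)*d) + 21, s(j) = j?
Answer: 597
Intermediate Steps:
a(d) = 21 + d² + d*(-11 - d) (a(d) = (d² + d*(-11 - d)) + 21 = 21 + d² + d*(-11 - d))
s(-2*(-5 + 3)) + a(-52) = -2*(-5 + 3) + (21 - 11*(-52)) = -2*(-2) + (21 + 572) = 4 + 593 = 597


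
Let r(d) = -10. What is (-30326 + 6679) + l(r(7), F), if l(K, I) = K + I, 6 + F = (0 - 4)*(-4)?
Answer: -23647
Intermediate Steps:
F = 10 (F = -6 + (0 - 4)*(-4) = -6 - 4*(-4) = -6 + 16 = 10)
l(K, I) = I + K
(-30326 + 6679) + l(r(7), F) = (-30326 + 6679) + (10 - 10) = -23647 + 0 = -23647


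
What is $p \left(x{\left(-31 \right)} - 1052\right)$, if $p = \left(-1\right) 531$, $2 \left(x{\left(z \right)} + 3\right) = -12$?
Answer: $563391$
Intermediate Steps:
$x{\left(z \right)} = -9$ ($x{\left(z \right)} = -3 + \frac{1}{2} \left(-12\right) = -3 - 6 = -9$)
$p = -531$
$p \left(x{\left(-31 \right)} - 1052\right) = - 531 \left(-9 - 1052\right) = \left(-531\right) \left(-1061\right) = 563391$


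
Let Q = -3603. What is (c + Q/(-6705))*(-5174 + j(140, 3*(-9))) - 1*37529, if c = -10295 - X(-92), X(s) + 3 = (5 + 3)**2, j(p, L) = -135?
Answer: 122790055516/2235 ≈ 5.4940e+7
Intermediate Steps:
X(s) = 61 (X(s) = -3 + (5 + 3)**2 = -3 + 8**2 = -3 + 64 = 61)
c = -10356 (c = -10295 - 1*61 = -10295 - 61 = -10356)
(c + Q/(-6705))*(-5174 + j(140, 3*(-9))) - 1*37529 = (-10356 - 3603/(-6705))*(-5174 - 135) - 1*37529 = (-10356 - 3603*(-1/6705))*(-5309) - 37529 = (-10356 + 1201/2235)*(-5309) - 37529 = -23144459/2235*(-5309) - 37529 = 122873932831/2235 - 37529 = 122790055516/2235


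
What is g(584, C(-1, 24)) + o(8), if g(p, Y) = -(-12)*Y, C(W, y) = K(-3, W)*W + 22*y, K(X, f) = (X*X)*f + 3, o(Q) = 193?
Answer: 6601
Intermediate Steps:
K(X, f) = 3 + f*X**2 (K(X, f) = X**2*f + 3 = f*X**2 + 3 = 3 + f*X**2)
C(W, y) = 22*y + W*(3 + 9*W) (C(W, y) = (3 + W*(-3)**2)*W + 22*y = (3 + W*9)*W + 22*y = (3 + 9*W)*W + 22*y = W*(3 + 9*W) + 22*y = 22*y + W*(3 + 9*W))
g(p, Y) = 12*Y
g(584, C(-1, 24)) + o(8) = 12*(22*24 + 3*(-1)*(1 + 3*(-1))) + 193 = 12*(528 + 3*(-1)*(1 - 3)) + 193 = 12*(528 + 3*(-1)*(-2)) + 193 = 12*(528 + 6) + 193 = 12*534 + 193 = 6408 + 193 = 6601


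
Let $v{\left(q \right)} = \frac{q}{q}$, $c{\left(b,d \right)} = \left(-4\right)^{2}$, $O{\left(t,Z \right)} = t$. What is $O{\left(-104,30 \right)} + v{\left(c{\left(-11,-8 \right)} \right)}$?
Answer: $-103$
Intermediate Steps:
$c{\left(b,d \right)} = 16$
$v{\left(q \right)} = 1$
$O{\left(-104,30 \right)} + v{\left(c{\left(-11,-8 \right)} \right)} = -104 + 1 = -103$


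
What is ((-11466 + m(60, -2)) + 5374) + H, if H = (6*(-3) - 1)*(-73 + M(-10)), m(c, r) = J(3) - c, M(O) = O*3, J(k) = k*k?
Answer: -4186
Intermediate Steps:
J(k) = k²
M(O) = 3*O
m(c, r) = 9 - c (m(c, r) = 3² - c = 9 - c)
H = 1957 (H = (6*(-3) - 1)*(-73 + 3*(-10)) = (-18 - 1)*(-73 - 30) = -19*(-103) = 1957)
((-11466 + m(60, -2)) + 5374) + H = ((-11466 + (9 - 1*60)) + 5374) + 1957 = ((-11466 + (9 - 60)) + 5374) + 1957 = ((-11466 - 51) + 5374) + 1957 = (-11517 + 5374) + 1957 = -6143 + 1957 = -4186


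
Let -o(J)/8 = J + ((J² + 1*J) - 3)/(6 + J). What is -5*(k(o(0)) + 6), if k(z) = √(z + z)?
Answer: -30 - 10*√2 ≈ -44.142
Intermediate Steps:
o(J) = -8*J - 8*(-3 + J + J²)/(6 + J) (o(J) = -8*(J + ((J² + 1*J) - 3)/(6 + J)) = -8*(J + ((J² + J) - 3)/(6 + J)) = -8*(J + ((J + J²) - 3)/(6 + J)) = -8*(J + (-3 + J + J²)/(6 + J)) = -8*J - 8*(-3 + J + J²)/(6 + J))
k(z) = √2*√z (k(z) = √(2*z) = √2*√z)
-5*(k(o(0)) + 6) = -5*(√2*√(8*(3 - 7*0 - 2*0²)/(6 + 0)) + 6) = -5*(√2*√(8*(3 + 0 - 2*0)/6) + 6) = -5*(√2*√(8*(⅙)*(3 + 0 + 0)) + 6) = -5*(√2*√(8*(⅙)*3) + 6) = -5*(√2*√4 + 6) = -5*(√2*2 + 6) = -5*(2*√2 + 6) = -5*(6 + 2*√2) = -30 - 10*√2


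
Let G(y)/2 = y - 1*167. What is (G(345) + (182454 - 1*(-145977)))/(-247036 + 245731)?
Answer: -328787/1305 ≈ -251.94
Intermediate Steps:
G(y) = -334 + 2*y (G(y) = 2*(y - 1*167) = 2*(y - 167) = 2*(-167 + y) = -334 + 2*y)
(G(345) + (182454 - 1*(-145977)))/(-247036 + 245731) = ((-334 + 2*345) + (182454 - 1*(-145977)))/(-247036 + 245731) = ((-334 + 690) + (182454 + 145977))/(-1305) = (356 + 328431)*(-1/1305) = 328787*(-1/1305) = -328787/1305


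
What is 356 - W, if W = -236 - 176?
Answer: 768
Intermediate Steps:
W = -412
356 - W = 356 - 1*(-412) = 356 + 412 = 768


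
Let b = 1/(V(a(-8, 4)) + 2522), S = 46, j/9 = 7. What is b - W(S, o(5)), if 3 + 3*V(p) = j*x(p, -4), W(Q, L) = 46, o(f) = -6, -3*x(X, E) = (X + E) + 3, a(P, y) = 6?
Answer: -114355/2486 ≈ -46.000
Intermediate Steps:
x(X, E) = -1 - E/3 - X/3 (x(X, E) = -((X + E) + 3)/3 = -((E + X) + 3)/3 = -(3 + E + X)/3 = -1 - E/3 - X/3)
j = 63 (j = 9*7 = 63)
V(p) = 6 - 7*p (V(p) = -1 + (63*(-1 - ⅓*(-4) - p/3))/3 = -1 + (63*(-1 + 4/3 - p/3))/3 = -1 + (63*(⅓ - p/3))/3 = -1 + (21 - 21*p)/3 = -1 + (7 - 7*p) = 6 - 7*p)
b = 1/2486 (b = 1/((6 - 7*6) + 2522) = 1/((6 - 42) + 2522) = 1/(-36 + 2522) = 1/2486 ≈ 0.00040225)
b - W(S, o(5)) = 1/2486 - 1*46 = 1/2486 - 46 = -114355/2486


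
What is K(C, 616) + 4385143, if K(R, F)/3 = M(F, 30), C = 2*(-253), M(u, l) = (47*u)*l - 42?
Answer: 6990697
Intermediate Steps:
M(u, l) = -42 + 47*l*u (M(u, l) = 47*l*u - 42 = -42 + 47*l*u)
C = -506
K(R, F) = -126 + 4230*F (K(R, F) = 3*(-42 + 47*30*F) = 3*(-42 + 1410*F) = -126 + 4230*F)
K(C, 616) + 4385143 = (-126 + 4230*616) + 4385143 = (-126 + 2605680) + 4385143 = 2605554 + 4385143 = 6990697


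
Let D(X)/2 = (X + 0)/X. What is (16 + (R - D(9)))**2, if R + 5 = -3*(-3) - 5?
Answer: 169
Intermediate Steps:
R = -1 (R = -5 + (-3*(-3) - 5) = -5 + (9 - 5) = -5 + 4 = -1)
D(X) = 2 (D(X) = 2*((X + 0)/X) = 2*(X/X) = 2*1 = 2)
(16 + (R - D(9)))**2 = (16 + (-1 - 1*2))**2 = (16 + (-1 - 2))**2 = (16 - 3)**2 = 13**2 = 169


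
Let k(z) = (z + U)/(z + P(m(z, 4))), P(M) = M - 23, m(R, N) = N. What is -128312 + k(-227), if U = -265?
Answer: -128310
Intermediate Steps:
P(M) = -23 + M
k(z) = (-265 + z)/(-19 + z) (k(z) = (z - 265)/(z + (-23 + 4)) = (-265 + z)/(z - 19) = (-265 + z)/(-19 + z))
-128312 + k(-227) = -128312 + (-265 - 227)/(-19 - 227) = -128312 - 492/(-246) = -128312 - 1/246*(-492) = -128312 + 2 = -128310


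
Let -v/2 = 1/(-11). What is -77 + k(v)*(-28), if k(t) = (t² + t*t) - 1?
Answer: -6153/121 ≈ -50.851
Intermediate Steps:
v = 2/11 (v = -2/(-11) = -2*(-1/11) = 2/11 ≈ 0.18182)
k(t) = -1 + 2*t² (k(t) = (t² + t²) - 1 = 2*t² - 1 = -1 + 2*t²)
-77 + k(v)*(-28) = -77 + (-1 + 2*(2/11)²)*(-28) = -77 + (-1 + 2*(4/121))*(-28) = -77 + (-1 + 8/121)*(-28) = -77 - 113/121*(-28) = -77 + 3164/121 = -6153/121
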